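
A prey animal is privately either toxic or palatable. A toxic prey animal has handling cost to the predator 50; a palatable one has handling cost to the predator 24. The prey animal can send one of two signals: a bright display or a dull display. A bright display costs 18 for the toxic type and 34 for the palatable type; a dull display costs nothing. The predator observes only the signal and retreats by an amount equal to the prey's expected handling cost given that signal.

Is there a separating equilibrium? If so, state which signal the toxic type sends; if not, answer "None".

bright display

Try toxic → bright display, palatable → dull display:
  Under separation the predator infers type exactly: bright display → toxic (pays 50), dull display → palatable (pays 24).
  Toxic: bright display gives 50 − 18 = 32; dull display gives 24 − 0 = 24. No deviation. ✓
  Palatable: dull display gives 24 − 0 = 24; bright display gives 50 − 34 = 16. No deviation. ✓
Both hold — the toxic type sends bright display.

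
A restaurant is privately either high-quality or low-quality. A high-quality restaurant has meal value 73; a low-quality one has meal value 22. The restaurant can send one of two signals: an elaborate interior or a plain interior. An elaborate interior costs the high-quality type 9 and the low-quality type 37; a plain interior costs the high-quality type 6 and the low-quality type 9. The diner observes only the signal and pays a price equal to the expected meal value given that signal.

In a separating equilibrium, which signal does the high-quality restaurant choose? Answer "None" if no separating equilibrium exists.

None

Try high-quality → elaborate interior, low-quality → plain interior:
  If types separate, elaborate interior earns payment 73 and plain interior earns 22.
  High-quality: elaborate interior gives 73 − 9 = 64; plain interior gives 22 − 6 = 16. No deviation. ✓
  Low-quality: plain interior gives 22 − 9 = 13; elaborate interior gives 73 − 37 = 36. Would deviate. ✗
Try high-quality → plain interior, low-quality → elaborate interior:
  If types separate, plain interior earns payment 73 and elaborate interior earns 22.
  High-quality: plain interior gives 73 − 6 = 67; elaborate interior gives 22 − 9 = 13. No deviation. ✓
  Low-quality: elaborate interior gives 22 − 37 = -15; plain interior gives 73 − 9 = 64. Would deviate. ✗
Neither assignment is incentive-compatible.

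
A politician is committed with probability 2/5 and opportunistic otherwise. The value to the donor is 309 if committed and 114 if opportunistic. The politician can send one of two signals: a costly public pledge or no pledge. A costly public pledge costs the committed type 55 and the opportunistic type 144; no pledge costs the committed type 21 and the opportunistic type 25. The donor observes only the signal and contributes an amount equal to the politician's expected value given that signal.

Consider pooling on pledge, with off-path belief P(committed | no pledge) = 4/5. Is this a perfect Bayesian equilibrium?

No

On the equilibrium path (pledge) the donor holds the prior 2/5 and pays 2/5·309 + 3/5·114 = 192. Off-path (no pledge) belief 4/5 gives 4/5·309 + 1/5·114 = 270.
Committed: pledge gives 192 − 55 = 137; no pledge gives 270 − 21 = 249. Deviates. ✗
Opportunistic: pledge gives 192 − 144 = 48; no pledge gives 270 − 25 = 245. Deviates. ✗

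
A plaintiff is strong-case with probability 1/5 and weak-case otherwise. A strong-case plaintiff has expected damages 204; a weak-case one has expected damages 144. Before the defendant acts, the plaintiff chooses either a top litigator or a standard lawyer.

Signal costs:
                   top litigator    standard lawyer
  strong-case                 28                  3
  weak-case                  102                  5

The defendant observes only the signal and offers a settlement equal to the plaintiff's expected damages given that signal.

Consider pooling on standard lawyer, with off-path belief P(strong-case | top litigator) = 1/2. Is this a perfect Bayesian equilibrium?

On the equilibrium path (standard lawyer) the defendant holds the prior 1/5 and pays 1/5·204 + 4/5·144 = 156. Off-path (top litigator) belief 1/2 gives 1/2·204 + 1/2·144 = 174.
Strong-case: standard lawyer gives 156 − 3 = 153; top litigator gives 174 − 28 = 146. Stays. ✓
Weak-case: standard lawyer gives 156 − 5 = 151; top litigator gives 174 − 102 = 72. Stays. ✓
Beliefs are Bayes-consistent on-path and both types best-respond.

Yes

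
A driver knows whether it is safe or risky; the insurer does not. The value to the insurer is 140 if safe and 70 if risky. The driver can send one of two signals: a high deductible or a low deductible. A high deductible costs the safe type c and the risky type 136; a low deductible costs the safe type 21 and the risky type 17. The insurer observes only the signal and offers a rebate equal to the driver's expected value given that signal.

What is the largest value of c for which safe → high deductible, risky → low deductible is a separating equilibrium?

Under separation: high deductible → safe (pays 140); low deductible → risky (pays 70).
Risky: 70 − 17 = 53 ≥ 140 − 136 = 4. Holds regardless of c. ✓
Safe: 140 − c ≥ 70 − 21, so c ≤ 140 − 49 = 91.

91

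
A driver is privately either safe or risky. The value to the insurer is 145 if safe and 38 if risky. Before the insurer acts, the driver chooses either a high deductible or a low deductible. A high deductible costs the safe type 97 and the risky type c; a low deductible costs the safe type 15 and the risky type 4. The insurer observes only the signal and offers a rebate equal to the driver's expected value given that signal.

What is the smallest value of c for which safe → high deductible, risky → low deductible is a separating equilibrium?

Under separation: high deductible → safe (pays 145); low deductible → risky (pays 38).
Safe: 145 − 97 = 48 ≥ 38 − 15 = 23. Holds regardless of c. ✓
Risky: 38 − 4 ≥ 145 − c, so c ≥ 145 − 34 = 111.

111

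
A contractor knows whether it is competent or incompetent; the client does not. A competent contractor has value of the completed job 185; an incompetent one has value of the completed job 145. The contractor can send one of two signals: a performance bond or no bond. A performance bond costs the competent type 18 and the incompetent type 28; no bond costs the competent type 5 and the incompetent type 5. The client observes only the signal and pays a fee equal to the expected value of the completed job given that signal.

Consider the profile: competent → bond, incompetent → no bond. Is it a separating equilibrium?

No

If types separate, bond earns payment 185 and no bond earns 145.
Competent: bond gives 185 − 18 = 167; no bond gives 145 − 5 = 140. No deviation. ✓
Incompetent: no bond gives 145 − 5 = 140; bond gives 185 − 28 = 157. Would deviate. ✗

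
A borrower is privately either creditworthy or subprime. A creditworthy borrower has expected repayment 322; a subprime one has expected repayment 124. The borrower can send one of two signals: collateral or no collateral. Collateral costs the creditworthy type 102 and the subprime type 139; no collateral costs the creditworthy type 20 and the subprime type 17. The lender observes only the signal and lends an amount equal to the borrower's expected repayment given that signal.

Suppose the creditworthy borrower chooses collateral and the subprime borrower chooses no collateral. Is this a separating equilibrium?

If types separate, collateral earns payment 322 and no collateral earns 124.
Creditworthy: collateral gives 322 − 102 = 220; no collateral gives 124 − 20 = 104. No deviation. ✓
Subprime: no collateral gives 124 − 17 = 107; collateral gives 322 − 139 = 183. Would deviate. ✗

No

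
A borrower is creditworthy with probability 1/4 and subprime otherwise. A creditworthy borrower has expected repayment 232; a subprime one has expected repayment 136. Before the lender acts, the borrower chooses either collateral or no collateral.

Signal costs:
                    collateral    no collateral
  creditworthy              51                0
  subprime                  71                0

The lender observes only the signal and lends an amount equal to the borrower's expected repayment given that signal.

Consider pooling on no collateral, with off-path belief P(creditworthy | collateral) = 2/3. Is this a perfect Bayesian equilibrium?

On the equilibrium path (no collateral) the lender holds the prior 1/4 and pays 1/4·232 + 3/4·136 = 160. Off-path (collateral) belief 2/3 gives 2/3·232 + 1/3·136 = 200.
Creditworthy: no collateral gives 160 − 0 = 160; collateral gives 200 − 51 = 149. Stays. ✓
Subprime: no collateral gives 160 − 0 = 160; collateral gives 200 − 71 = 129. Stays. ✓
Beliefs are Bayes-consistent on-path and both types best-respond.

Yes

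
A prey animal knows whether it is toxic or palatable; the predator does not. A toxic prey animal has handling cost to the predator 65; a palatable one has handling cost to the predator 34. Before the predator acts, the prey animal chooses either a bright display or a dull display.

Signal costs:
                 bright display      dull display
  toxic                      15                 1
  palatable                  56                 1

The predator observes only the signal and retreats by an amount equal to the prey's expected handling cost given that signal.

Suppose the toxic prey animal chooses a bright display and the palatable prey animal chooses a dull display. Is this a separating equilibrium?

Yes

Under separation the predator infers type exactly: bright display → toxic (pays 65), dull display → palatable (pays 34).
Toxic: bright display gives 65 − 15 = 50; dull display gives 34 − 1 = 33. No deviation. ✓
Palatable: dull display gives 34 − 1 = 33; bright display gives 65 − 56 = 9. No deviation. ✓
Neither type gains from mimicking the other.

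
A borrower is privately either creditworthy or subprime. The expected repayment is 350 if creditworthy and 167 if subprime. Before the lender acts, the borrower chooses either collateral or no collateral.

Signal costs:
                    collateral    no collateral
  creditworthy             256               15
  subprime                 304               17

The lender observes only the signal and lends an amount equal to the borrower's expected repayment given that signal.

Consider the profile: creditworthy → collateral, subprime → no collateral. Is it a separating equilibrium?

No

Under separation the lender infers type exactly: collateral → creditworthy (pays 350), no collateral → subprime (pays 167).
Creditworthy: collateral gives 350 − 256 = 94; no collateral gives 167 − 15 = 152. Would deviate. ✗
Subprime: no collateral gives 167 − 17 = 150; collateral gives 350 − 304 = 46. No deviation. ✓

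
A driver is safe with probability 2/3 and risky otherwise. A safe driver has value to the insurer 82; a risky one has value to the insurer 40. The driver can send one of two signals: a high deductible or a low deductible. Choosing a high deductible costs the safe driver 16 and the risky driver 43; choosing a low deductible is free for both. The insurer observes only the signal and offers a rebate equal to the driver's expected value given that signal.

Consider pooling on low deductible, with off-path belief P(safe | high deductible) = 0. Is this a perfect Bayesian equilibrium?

On the equilibrium path (low deductible) the insurer holds the prior 2/3 and pays 2/3·82 + 1/3·40 = 68. Off-path (high deductible) belief 0 gives 0·82 + 1·40 = 40.
Safe: low deductible gives 68 − 0 = 68; high deductible gives 40 − 16 = 24. Stays. ✓
Risky: low deductible gives 68 − 0 = 68; high deductible gives 40 − 43 = -3. Stays. ✓
Beliefs are Bayes-consistent on-path and both types best-respond.

Yes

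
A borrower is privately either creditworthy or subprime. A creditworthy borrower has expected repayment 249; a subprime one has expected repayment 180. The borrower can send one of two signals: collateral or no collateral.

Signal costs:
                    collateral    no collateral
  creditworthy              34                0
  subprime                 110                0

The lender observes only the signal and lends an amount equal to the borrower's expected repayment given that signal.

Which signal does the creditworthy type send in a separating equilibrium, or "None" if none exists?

Try creditworthy → collateral, subprime → no collateral:
  Under separation the lender infers type exactly: collateral → creditworthy (pays 249), no collateral → subprime (pays 180).
  Creditworthy: collateral gives 249 − 34 = 215; no collateral gives 180 − 0 = 180. No deviation. ✓
  Subprime: no collateral gives 180 − 0 = 180; collateral gives 249 − 110 = 139. No deviation. ✓
Both hold — the creditworthy type sends collateral.

collateral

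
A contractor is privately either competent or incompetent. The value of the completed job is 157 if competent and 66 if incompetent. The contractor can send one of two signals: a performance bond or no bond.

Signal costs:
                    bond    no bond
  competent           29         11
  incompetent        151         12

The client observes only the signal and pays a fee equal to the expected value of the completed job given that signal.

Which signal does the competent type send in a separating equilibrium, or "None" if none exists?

Try competent → bond, incompetent → no bond:
  Under separation the client infers type exactly: bond → competent (pays 157), no bond → incompetent (pays 66).
  Competent: bond gives 157 − 29 = 128; no bond gives 66 − 11 = 55. No deviation. ✓
  Incompetent: no bond gives 66 − 12 = 54; bond gives 157 − 151 = 6. No deviation. ✓
Both hold — the competent type sends bond.

bond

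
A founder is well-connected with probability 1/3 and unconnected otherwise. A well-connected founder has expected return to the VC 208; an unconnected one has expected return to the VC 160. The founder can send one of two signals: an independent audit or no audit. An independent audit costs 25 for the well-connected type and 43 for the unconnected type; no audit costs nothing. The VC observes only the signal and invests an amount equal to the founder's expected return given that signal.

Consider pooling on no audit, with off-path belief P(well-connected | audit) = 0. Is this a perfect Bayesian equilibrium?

On the equilibrium path (no audit) the VC holds the prior 1/3 and pays 1/3·208 + 2/3·160 = 176. Off-path (audit) belief 0 gives 0·208 + 1·160 = 160.
Well-connected: no audit gives 176 − 0 = 176; audit gives 160 − 25 = 135. Stays. ✓
Unconnected: no audit gives 176 − 0 = 176; audit gives 160 − 43 = 117. Stays. ✓
Beliefs are Bayes-consistent on-path and both types best-respond.

Yes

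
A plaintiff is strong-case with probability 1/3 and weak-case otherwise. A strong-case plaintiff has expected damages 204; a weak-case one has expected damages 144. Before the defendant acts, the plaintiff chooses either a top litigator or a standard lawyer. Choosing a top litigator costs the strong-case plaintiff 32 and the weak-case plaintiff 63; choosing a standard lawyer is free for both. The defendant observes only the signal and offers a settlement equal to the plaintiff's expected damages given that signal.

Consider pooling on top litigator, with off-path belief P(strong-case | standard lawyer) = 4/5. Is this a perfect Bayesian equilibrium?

At the pooled signal (top litigator) the defendant holds the prior 1/3 and pays 1/3·204 + 2/3·144 = 164. Off-path (standard lawyer) belief 4/5 gives 4/5·204 + 1/5·144 = 192.
Strong-case: top litigator gives 164 − 32 = 132; standard lawyer gives 192 − 0 = 192. Deviates. ✗
Weak-case: top litigator gives 164 − 63 = 101; standard lawyer gives 192 − 0 = 192. Deviates. ✗

No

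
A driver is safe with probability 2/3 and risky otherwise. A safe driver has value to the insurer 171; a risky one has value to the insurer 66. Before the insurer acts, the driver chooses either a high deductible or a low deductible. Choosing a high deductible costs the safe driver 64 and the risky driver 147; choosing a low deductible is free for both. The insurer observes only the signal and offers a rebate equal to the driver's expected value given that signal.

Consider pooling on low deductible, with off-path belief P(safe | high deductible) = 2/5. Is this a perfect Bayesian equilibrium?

At the pooled signal (low deductible) the insurer holds the prior 2/3 and pays 2/3·171 + 1/3·66 = 136. Off-path (high deductible) belief 2/5 gives 2/5·171 + 3/5·66 = 108.
Safe: low deductible gives 136 − 0 = 136; high deductible gives 108 − 64 = 44. Stays. ✓
Risky: low deductible gives 136 − 0 = 136; high deductible gives 108 − 147 = -39. Stays. ✓

Yes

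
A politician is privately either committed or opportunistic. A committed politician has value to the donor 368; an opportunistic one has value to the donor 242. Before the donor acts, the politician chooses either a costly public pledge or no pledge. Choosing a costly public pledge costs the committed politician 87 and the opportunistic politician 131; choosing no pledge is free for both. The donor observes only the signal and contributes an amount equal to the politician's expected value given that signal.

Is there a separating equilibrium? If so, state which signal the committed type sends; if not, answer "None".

Try committed → pledge, opportunistic → no pledge:
  If types separate, pledge earns payment 368 and no pledge earns 242.
  Committed: pledge gives 368 − 87 = 281; no pledge gives 242 − 0 = 242. No deviation. ✓
  Opportunistic: no pledge gives 242 − 0 = 242; pledge gives 368 − 131 = 237. No deviation. ✓
Both hold — the committed type sends pledge.

pledge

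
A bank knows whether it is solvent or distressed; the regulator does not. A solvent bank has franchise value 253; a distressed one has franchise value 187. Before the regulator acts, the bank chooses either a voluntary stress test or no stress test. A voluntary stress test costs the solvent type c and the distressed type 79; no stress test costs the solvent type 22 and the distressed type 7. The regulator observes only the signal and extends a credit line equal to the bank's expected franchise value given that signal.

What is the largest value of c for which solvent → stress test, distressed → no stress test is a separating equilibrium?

88

Under separation: stress test → solvent (pays 253); no stress test → distressed (pays 187).
Distressed: 187 − 7 = 180 ≥ 253 − 79 = 174. Holds regardless of c. ✓
Solvent: 253 − c ≥ 187 − 22, so c ≤ 253 − 165 = 88.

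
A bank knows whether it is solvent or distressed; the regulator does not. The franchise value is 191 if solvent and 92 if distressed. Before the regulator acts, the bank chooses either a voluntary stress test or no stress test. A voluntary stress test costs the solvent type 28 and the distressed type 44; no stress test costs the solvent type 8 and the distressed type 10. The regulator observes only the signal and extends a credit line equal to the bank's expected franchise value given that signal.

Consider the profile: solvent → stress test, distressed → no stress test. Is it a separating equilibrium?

If types separate, stress test earns payment 191 and no stress test earns 92.
Solvent: stress test gives 191 − 28 = 163; no stress test gives 92 − 8 = 84. No deviation. ✓
Distressed: no stress test gives 92 − 10 = 82; stress test gives 191 − 44 = 147. Would deviate. ✗

No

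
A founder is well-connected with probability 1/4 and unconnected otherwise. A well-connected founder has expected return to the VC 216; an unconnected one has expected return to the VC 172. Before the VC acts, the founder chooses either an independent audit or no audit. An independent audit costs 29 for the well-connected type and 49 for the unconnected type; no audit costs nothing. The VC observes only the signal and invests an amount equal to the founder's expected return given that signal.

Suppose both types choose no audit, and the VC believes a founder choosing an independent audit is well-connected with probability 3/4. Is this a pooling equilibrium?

On the equilibrium path (no audit) the VC holds the prior 1/4 and pays 1/4·216 + 3/4·172 = 183. Off-path (audit) belief 3/4 gives 3/4·216 + 1/4·172 = 205.
Well-connected: no audit gives 183 − 0 = 183; audit gives 205 − 29 = 176. Stays. ✓
Unconnected: no audit gives 183 − 0 = 183; audit gives 205 − 49 = 156. Stays. ✓
Beliefs are Bayes-consistent on-path and both types best-respond.

Yes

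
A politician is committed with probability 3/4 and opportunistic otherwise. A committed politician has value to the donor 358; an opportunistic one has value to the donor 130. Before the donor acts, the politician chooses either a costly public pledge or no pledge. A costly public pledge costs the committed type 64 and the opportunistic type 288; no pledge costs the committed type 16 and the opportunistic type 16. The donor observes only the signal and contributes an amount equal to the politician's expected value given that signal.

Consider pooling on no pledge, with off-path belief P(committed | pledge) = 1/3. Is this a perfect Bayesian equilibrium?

Yes

On the equilibrium path (no pledge) the donor holds the prior 3/4 and pays 3/4·358 + 1/4·130 = 301. Off-path (pledge) belief 1/3 gives 1/3·358 + 2/3·130 = 206.
Committed: no pledge gives 301 − 16 = 285; pledge gives 206 − 64 = 142. Stays. ✓
Opportunistic: no pledge gives 301 − 16 = 285; pledge gives 206 − 288 = -82. Stays. ✓
Beliefs are Bayes-consistent on-path and both types best-respond.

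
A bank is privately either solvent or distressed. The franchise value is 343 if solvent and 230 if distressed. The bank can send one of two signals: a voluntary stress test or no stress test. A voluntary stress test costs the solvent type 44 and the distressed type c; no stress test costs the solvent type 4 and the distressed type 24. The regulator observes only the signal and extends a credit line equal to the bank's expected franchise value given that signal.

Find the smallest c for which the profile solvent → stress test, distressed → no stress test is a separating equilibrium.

Under separation: stress test → solvent (pays 343); no stress test → distressed (pays 230).
Solvent: 343 − 44 = 299 ≥ 230 − 4 = 226. Holds regardless of c. ✓
Distressed: 230 − 24 ≥ 343 − c, so c ≥ 343 − 206 = 137.

137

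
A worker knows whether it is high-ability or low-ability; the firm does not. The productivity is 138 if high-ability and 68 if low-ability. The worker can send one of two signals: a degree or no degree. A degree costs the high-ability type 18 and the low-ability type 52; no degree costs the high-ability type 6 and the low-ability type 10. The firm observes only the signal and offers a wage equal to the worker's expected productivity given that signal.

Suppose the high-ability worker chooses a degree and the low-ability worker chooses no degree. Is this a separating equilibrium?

No

Under separation the firm infers type exactly: degree → high-ability (pays 138), no degree → low-ability (pays 68).
High-ability: degree gives 138 − 18 = 120; no degree gives 68 − 6 = 62. No deviation. ✓
Low-ability: no degree gives 68 − 10 = 58; degree gives 138 − 52 = 86. Would deviate. ✗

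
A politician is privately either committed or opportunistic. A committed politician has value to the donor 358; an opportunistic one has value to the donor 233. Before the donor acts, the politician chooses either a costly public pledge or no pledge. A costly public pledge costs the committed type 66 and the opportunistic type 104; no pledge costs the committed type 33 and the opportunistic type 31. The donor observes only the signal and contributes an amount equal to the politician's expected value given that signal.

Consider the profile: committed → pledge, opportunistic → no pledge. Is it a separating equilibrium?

If types separate, pledge earns payment 358 and no pledge earns 233.
Committed: pledge gives 358 − 66 = 292; no pledge gives 233 − 33 = 200. No deviation. ✓
Opportunistic: no pledge gives 233 − 31 = 202; pledge gives 358 − 104 = 254. Would deviate. ✗

No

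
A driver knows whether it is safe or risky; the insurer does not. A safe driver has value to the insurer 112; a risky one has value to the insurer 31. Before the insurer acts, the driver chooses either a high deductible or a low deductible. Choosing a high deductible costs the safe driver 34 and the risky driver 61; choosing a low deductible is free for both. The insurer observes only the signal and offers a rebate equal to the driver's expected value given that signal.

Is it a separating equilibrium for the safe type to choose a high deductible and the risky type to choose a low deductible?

If types separate, high deductible earns payment 112 and low deductible earns 31.
Safe: high deductible gives 112 − 34 = 78; low deductible gives 31 − 0 = 31. No deviation. ✓
Risky: low deductible gives 31 − 0 = 31; high deductible gives 112 − 61 = 51. Would deviate. ✗

No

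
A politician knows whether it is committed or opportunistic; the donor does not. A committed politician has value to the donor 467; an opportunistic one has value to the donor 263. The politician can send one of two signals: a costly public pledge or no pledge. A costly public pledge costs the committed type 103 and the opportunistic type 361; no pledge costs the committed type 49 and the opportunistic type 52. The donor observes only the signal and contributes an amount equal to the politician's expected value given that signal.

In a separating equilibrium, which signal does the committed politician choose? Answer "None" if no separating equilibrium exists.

pledge

Try committed → pledge, opportunistic → no pledge:
  Under separation the donor infers type exactly: pledge → committed (pays 467), no pledge → opportunistic (pays 263).
  Committed: pledge gives 467 − 103 = 364; no pledge gives 263 − 49 = 214. No deviation. ✓
  Opportunistic: no pledge gives 263 − 52 = 211; pledge gives 467 − 361 = 106. No deviation. ✓
Both hold — the committed type sends pledge.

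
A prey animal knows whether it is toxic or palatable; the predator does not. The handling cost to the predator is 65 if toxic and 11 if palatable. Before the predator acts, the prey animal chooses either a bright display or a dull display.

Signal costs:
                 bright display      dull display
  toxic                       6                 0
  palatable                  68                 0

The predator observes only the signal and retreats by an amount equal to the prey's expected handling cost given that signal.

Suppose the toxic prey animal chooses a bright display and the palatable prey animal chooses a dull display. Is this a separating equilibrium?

Yes

Under separation the predator infers type exactly: bright display → toxic (pays 65), dull display → palatable (pays 11).
Toxic: bright display gives 65 − 6 = 59; dull display gives 11 − 0 = 11. No deviation. ✓
Palatable: dull display gives 11 − 0 = 11; bright display gives 65 − 68 = -3. No deviation. ✓
Neither type gains from mimicking the other.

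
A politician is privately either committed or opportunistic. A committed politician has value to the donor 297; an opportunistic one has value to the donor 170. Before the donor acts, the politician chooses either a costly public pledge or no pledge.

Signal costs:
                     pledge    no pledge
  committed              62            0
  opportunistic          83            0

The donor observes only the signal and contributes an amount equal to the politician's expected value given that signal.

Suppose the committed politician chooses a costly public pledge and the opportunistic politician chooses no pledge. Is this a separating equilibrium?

If types separate, pledge earns payment 297 and no pledge earns 170.
Committed: pledge gives 297 − 62 = 235; no pledge gives 170 − 0 = 170. No deviation. ✓
Opportunistic: no pledge gives 170 − 0 = 170; pledge gives 297 − 83 = 214. Would deviate. ✗

No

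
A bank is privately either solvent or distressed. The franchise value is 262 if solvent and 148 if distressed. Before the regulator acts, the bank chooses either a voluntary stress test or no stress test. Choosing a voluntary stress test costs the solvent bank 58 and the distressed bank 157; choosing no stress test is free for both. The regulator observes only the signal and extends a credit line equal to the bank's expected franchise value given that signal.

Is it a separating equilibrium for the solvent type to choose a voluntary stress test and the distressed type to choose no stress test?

Yes

If types separate, stress test earns payment 262 and no stress test earns 148.
Solvent: stress test gives 262 − 58 = 204; no stress test gives 148 − 0 = 148. No deviation. ✓
Distressed: no stress test gives 148 − 0 = 148; stress test gives 262 − 157 = 105. No deviation. ✓
Both incentive constraints hold.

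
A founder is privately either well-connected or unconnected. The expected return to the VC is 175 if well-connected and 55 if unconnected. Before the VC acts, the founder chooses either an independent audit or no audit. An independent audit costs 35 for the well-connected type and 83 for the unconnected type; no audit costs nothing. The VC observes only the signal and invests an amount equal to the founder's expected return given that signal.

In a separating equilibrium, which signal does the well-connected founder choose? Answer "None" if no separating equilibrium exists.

Try well-connected → audit, unconnected → no audit:
  Under separation the VC infers type exactly: audit → well-connected (pays 175), no audit → unconnected (pays 55).
  Well-connected: audit gives 175 − 35 = 140; no audit gives 55 − 0 = 55. No deviation. ✓
  Unconnected: no audit gives 55 − 0 = 55; audit gives 175 − 83 = 92. Would deviate. ✗
Try well-connected → no audit, unconnected → audit:
  Under separation the VC infers type exactly: no audit → well-connected (pays 175), audit → unconnected (pays 55).
  Well-connected: no audit gives 175 − 0 = 175; audit gives 55 − 35 = 20. No deviation. ✓
  Unconnected: audit gives 55 − 83 = -28; no audit gives 175 − 0 = 175. Would deviate. ✗
Neither assignment is incentive-compatible.

None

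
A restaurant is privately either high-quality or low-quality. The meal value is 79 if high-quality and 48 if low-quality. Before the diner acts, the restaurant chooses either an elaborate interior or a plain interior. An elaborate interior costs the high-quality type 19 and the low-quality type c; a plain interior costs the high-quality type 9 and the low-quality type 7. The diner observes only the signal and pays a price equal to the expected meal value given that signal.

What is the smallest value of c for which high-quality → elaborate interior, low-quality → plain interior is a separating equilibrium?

Under separation: elaborate interior → high-quality (pays 79); plain interior → low-quality (pays 48).
High-quality: 79 − 19 = 60 ≥ 48 − 9 = 39. Holds regardless of c. ✓
Low-quality: 48 − 7 ≥ 79 − c, so c ≥ 79 − 41 = 38.

38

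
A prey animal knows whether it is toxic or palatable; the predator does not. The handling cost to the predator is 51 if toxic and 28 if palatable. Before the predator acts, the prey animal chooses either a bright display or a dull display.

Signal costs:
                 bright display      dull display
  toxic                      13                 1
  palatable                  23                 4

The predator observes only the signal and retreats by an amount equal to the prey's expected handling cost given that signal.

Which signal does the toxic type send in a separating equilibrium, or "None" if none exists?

None

Try toxic → bright display, palatable → dull display:
  If types separate, bright display earns payment 51 and dull display earns 28.
  Toxic: bright display gives 51 − 13 = 38; dull display gives 28 − 1 = 27. No deviation. ✓
  Palatable: dull display gives 28 − 4 = 24; bright display gives 51 − 23 = 28. Would deviate. ✗
Try toxic → dull display, palatable → bright display:
  If types separate, dull display earns payment 51 and bright display earns 28.
  Toxic: dull display gives 51 − 1 = 50; bright display gives 28 − 13 = 15. No deviation. ✓
  Palatable: bright display gives 28 − 23 = 5; dull display gives 51 − 4 = 47. Would deviate. ✗
Neither assignment is incentive-compatible.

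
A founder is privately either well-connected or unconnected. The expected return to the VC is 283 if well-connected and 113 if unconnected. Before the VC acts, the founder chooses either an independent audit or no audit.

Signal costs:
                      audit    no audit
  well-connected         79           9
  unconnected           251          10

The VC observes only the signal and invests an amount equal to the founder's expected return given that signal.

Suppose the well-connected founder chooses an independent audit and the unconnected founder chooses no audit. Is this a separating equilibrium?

Yes

If types separate, audit earns payment 283 and no audit earns 113.
Well-connected: audit gives 283 − 79 = 204; no audit gives 113 − 9 = 104. No deviation. ✓
Unconnected: no audit gives 113 − 10 = 103; audit gives 283 − 251 = 32. No deviation. ✓
Neither type gains from mimicking the other.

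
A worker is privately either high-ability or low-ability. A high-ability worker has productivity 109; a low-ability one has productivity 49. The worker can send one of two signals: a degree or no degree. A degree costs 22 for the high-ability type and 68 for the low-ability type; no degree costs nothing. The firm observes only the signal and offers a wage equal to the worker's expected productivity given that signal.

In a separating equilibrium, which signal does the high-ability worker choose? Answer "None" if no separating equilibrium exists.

Try high-ability → degree, low-ability → no degree:
  Under separation the firm infers type exactly: degree → high-ability (pays 109), no degree → low-ability (pays 49).
  High-ability: degree gives 109 − 22 = 87; no degree gives 49 − 0 = 49. No deviation. ✓
  Low-ability: no degree gives 49 − 0 = 49; degree gives 109 − 68 = 41. No deviation. ✓
Both hold — the high-ability type sends degree.

degree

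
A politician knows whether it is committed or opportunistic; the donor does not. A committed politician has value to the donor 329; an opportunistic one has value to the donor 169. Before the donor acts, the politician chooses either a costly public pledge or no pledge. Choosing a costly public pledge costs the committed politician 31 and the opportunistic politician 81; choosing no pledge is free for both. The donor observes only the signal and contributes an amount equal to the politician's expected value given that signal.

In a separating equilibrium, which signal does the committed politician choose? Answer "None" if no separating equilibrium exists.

Try committed → pledge, opportunistic → no pledge:
  If types separate, pledge earns payment 329 and no pledge earns 169.
  Committed: pledge gives 329 − 31 = 298; no pledge gives 169 − 0 = 169. No deviation. ✓
  Opportunistic: no pledge gives 169 − 0 = 169; pledge gives 329 − 81 = 248. Would deviate. ✗
Try committed → no pledge, opportunistic → pledge:
  If types separate, no pledge earns payment 329 and pledge earns 169.
  Committed: no pledge gives 329 − 0 = 329; pledge gives 169 − 31 = 138. No deviation. ✓
  Opportunistic: pledge gives 169 − 81 = 88; no pledge gives 329 − 0 = 329. Would deviate. ✗
Neither assignment is incentive-compatible.

None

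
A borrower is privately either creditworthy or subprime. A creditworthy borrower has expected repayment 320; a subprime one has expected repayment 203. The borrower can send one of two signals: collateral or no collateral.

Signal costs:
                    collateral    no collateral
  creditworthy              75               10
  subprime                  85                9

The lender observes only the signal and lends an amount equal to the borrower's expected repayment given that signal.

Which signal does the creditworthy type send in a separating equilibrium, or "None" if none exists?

Try creditworthy → collateral, subprime → no collateral:
  If types separate, collateral earns payment 320 and no collateral earns 203.
  Creditworthy: collateral gives 320 − 75 = 245; no collateral gives 203 − 10 = 193. No deviation. ✓
  Subprime: no collateral gives 203 − 9 = 194; collateral gives 320 − 85 = 235. Would deviate. ✗
Try creditworthy → no collateral, subprime → collateral:
  If types separate, no collateral earns payment 320 and collateral earns 203.
  Creditworthy: no collateral gives 320 − 10 = 310; collateral gives 203 − 75 = 128. No deviation. ✓
  Subprime: collateral gives 203 − 85 = 118; no collateral gives 320 − 9 = 311. Would deviate. ✗
Neither assignment is incentive-compatible.

None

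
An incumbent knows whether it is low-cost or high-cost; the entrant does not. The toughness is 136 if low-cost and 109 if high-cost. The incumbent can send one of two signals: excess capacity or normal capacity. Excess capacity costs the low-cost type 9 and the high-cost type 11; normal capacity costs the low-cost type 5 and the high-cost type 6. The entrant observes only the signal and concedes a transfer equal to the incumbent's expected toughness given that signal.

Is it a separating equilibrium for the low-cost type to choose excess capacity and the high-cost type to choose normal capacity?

If types separate, excess capacity earns payment 136 and normal capacity earns 109.
Low-cost: excess capacity gives 136 − 9 = 127; normal capacity gives 109 − 5 = 104. No deviation. ✓
High-cost: normal capacity gives 109 − 6 = 103; excess capacity gives 136 − 11 = 125. Would deviate. ✗

No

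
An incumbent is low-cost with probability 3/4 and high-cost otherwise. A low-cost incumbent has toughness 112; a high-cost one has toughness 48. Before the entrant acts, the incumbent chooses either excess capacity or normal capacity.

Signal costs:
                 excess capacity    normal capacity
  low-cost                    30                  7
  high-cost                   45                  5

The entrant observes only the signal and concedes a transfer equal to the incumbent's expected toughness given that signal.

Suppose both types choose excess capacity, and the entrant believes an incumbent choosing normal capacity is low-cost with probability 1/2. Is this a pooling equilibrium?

At the pooled signal (excess capacity) the entrant holds the prior 3/4 and pays 3/4·112 + 1/4·48 = 96. Off-path (normal capacity) belief 1/2 gives 1/2·112 + 1/2·48 = 80.
Low-cost: excess capacity gives 96 − 30 = 66; normal capacity gives 80 − 7 = 73. Deviates. ✗
High-cost: excess capacity gives 96 − 45 = 51; normal capacity gives 80 − 5 = 75. Deviates. ✗

No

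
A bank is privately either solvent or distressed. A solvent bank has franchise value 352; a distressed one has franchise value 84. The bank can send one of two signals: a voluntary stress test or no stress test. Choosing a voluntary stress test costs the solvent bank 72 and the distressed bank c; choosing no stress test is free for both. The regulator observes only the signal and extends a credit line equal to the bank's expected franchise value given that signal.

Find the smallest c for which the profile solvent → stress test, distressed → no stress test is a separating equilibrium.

Under separation: stress test → solvent (pays 352); no stress test → distressed (pays 84).
Solvent: 352 − 72 = 280 ≥ 84 − 0 = 84. Holds regardless of c. ✓
Distressed: 84 − 0 ≥ 352 − c, so c ≥ 352 − 84 = 268.

268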